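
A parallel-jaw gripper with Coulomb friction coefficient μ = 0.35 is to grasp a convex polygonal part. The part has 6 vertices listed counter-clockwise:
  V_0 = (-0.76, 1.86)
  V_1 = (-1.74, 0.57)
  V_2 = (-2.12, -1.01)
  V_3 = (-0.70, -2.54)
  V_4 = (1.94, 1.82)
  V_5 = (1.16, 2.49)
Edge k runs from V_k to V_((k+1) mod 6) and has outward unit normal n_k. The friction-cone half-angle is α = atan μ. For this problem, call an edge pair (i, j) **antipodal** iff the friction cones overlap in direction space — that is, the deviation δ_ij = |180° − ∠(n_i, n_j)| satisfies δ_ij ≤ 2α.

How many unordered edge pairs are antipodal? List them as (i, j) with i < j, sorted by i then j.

count = 3; pairs: (0,3), (1,3), (2,4)

α = atan 0.35 = 19.29°;  2α = 38.58°
n_0 = (-0.7963, +0.6049)
n_1 = (-0.9723, +0.2338)
n_2 = (-0.7330, -0.6803)
n_3 = (+0.8554, -0.5180)
n_4 = (+0.6516, +0.7586)
n_5 = (-0.3118, +0.9502)
  (0,1): δ = 156.30°  ·
  (0,2): δ = 99.91°  ·
  (0,3): δ = 6.03°  ✓
  (0,4): δ = 86.56°  ·
  (0,5): δ = 145.39°  ·
  (1,2): δ = 123.61°  ·
  (1,3): δ = 17.67°  ✓
  (1,4): δ = 62.86°  ·
  (1,5): δ = 121.69°  ·
  (2,3): δ = 74.06°  ·
  (2,4): δ = 6.47°  ✓
  (2,5): δ = 65.30°  ·
  (3,4): δ = 99.47°  ·
  (3,5): δ = 40.64°  ·
  (4,5): δ = 121.17°  ·
antipodal pairs: 3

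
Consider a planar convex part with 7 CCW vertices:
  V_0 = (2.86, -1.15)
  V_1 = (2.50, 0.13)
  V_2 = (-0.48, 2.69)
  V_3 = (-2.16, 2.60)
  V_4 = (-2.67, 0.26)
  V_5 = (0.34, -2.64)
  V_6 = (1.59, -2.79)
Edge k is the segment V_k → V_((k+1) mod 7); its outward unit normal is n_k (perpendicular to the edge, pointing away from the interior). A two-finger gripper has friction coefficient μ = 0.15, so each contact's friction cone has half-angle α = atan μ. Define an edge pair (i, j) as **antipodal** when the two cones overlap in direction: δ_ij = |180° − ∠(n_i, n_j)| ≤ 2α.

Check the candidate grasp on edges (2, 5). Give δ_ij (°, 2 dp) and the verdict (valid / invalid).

α = atan 0.15 = 8.53°;  2α = 17.06°
edge 2: e_2 = (-1.68, -0.09);  n_2 = (-0.0535, +0.9986)
edge 5: e_5 = (+1.25, -0.15);  n_5 = (-0.1191, -0.9929)
∠(n_2, n_5) = 170.09°
δ = |180° − 170.09°| = 9.91°
9.91° ≤ 2α = 17.06°  →  valid

δ = 9.91°, valid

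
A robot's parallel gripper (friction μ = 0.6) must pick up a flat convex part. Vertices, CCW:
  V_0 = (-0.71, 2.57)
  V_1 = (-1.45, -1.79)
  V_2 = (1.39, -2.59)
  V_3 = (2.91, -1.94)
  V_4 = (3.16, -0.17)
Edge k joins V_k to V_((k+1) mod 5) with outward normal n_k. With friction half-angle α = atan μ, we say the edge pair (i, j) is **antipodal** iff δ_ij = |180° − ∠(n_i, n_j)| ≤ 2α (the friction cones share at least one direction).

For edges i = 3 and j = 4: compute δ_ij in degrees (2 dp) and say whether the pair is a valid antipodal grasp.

α = atan 0.6 = 30.96°;  2α = 61.93°
edge 3: e_3 = (+0.25, +1.77);  n_3 = (+0.9902, -0.1399)
edge 4: e_4 = (-3.87, +2.74);  n_4 = (+0.5778, +0.8161)
∠(n_3, n_4) = 62.74°
δ = |180° − 62.74°| = 117.26°
117.26° > 2α = 61.93°  →  invalid

δ = 117.26°, invalid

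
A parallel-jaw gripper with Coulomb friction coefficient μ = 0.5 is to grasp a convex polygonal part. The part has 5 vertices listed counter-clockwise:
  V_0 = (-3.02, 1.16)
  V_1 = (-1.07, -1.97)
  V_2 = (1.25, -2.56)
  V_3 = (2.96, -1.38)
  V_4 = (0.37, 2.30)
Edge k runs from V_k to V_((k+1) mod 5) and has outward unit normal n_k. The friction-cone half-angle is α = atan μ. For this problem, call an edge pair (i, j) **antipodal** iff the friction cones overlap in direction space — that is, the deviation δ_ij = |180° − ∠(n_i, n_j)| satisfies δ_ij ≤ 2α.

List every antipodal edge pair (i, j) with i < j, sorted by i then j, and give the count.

α = atan 0.5 = 26.57°;  2α = 53.13°
n_0 = (-0.8488, -0.5288)
n_1 = (-0.2465, -0.9692)
n_2 = (+0.5680, -0.8231)
n_3 = (+0.8178, +0.5755)
n_4 = (-0.3187, +0.9478)
  (0,1): δ = 136.19°  ·
  (0,2): δ = 87.32°  ·
  (0,3): δ = 3.22°  ✓
  (0,4): δ = 76.66°  ·
  (1,2): δ = 131.12°  ·
  (1,3): δ = 40.59°  ✓
  (1,4): δ = 32.86°  ✓
  (2,3): δ = 89.47°  ·
  (2,4): δ = 16.02°  ✓
  (3,4): δ = 106.55°  ·
antipodal pairs: 4

count = 4; pairs: (0,3), (1,3), (1,4), (2,4)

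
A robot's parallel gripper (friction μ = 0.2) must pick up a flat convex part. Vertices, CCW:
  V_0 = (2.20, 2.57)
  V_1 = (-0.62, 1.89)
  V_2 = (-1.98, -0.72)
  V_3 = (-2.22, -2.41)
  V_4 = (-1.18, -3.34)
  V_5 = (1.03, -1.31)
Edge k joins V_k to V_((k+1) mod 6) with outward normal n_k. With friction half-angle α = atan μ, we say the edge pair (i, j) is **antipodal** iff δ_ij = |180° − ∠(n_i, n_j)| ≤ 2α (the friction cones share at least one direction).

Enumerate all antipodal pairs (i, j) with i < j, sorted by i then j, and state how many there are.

count = 3; pairs: (1,4), (1,5), (2,5)

α = atan 0.2 = 11.31°;  2α = 22.62°
n_0 = (-0.2344, +0.9721)
n_1 = (-0.8868, +0.4621)
n_2 = (-0.9901, +0.1406)
n_3 = (-0.6666, -0.7454)
n_4 = (+0.6765, -0.7365)
n_5 = (+0.9574, -0.2887)
  (0,1): δ = 131.08°  ·
  (0,2): δ = 111.64°  ·
  (0,3): δ = 55.36°  ·
  (0,4): δ = 29.01°  ·
  (0,5): δ = 59.66°  ·
  (1,2): δ = 160.56°  ·
  (1,3): δ = 104.28°  ·
  (1,4): δ = 19.91°  ✓
  (1,5): δ = 10.74°  ✓
  (2,3): δ = 123.72°  ·
  (2,4): δ = 39.35°  ·
  (2,5): δ = 8.70°  ✓
  (3,4): δ = 95.63°  ·
  (3,5): δ = 64.98°  ·
  (4,5): δ = 149.35°  ·
antipodal pairs: 3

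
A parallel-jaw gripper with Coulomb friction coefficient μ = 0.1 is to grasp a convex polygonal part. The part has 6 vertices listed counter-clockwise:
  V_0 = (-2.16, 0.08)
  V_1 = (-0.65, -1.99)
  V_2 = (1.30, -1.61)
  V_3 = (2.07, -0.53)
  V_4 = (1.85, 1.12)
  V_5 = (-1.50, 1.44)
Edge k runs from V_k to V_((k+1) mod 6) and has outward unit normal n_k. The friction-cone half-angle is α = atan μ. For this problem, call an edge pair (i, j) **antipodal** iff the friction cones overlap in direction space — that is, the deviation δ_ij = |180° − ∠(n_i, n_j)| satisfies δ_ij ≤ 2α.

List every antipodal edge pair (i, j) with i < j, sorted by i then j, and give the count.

count = 1; pairs: (2,5)

α = atan 0.1 = 5.71°;  2α = 11.42°
n_0 = (-0.8079, -0.5893)
n_1 = (+0.1913, -0.9815)
n_2 = (+0.8142, -0.5805)
n_3 = (+0.9912, +0.1322)
n_4 = (+0.0951, +0.9955)
n_5 = (-0.8997, +0.4366)
  (0,1): δ = 115.08°  ·
  (0,2): δ = 71.60°  ·
  (0,3): δ = 28.51°  ·
  (0,4): δ = 48.43°  ·
  (0,5): δ = 118.00°  ·
  (1,2): δ = 136.51°  ·
  (1,3): δ = 93.43°  ·
  (1,4): δ = 16.48°  ·
  (1,5): δ = 53.09°  ·
  (2,3): δ = 136.92°  ·
  (2,4): δ = 59.97°  ·
  (2,5): δ = 9.60°  ✓
  (3,4): δ = 103.05°  ·
  (3,5): δ = 33.48°  ·
  (4,5): δ = 110.43°  ·
antipodal pairs: 1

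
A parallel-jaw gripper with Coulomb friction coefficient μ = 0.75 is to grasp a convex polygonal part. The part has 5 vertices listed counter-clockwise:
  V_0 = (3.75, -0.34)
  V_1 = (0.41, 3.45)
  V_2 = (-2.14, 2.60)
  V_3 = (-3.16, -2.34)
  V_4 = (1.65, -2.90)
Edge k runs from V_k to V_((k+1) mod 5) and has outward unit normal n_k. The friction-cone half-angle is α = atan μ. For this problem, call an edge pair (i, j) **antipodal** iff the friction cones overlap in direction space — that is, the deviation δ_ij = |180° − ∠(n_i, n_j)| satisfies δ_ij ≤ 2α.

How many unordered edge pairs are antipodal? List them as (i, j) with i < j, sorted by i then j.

α = atan 0.75 = 36.87°;  2α = 73.74°
n_0 = (+0.7502, +0.6612)
n_1 = (-0.3162, +0.9487)
n_2 = (-0.9793, +0.2022)
n_3 = (-0.1156, -0.9933)
n_4 = (+0.7731, -0.6342)
  (0,1): δ = 112.95°  ·
  (0,2): δ = 53.06°  ✓
  (0,3): δ = 41.97°  ✓
  (0,4): δ = 99.25°  ·
  (1,2): δ = 120.10°  ·
  (1,3): δ = 25.08°  ✓
  (1,4): δ = 32.20°  ✓
  (2,3): δ = 84.97°  ·
  (2,4): δ = 27.70°  ✓
  (3,4): δ = 122.72°  ·
antipodal pairs: 5

count = 5; pairs: (0,2), (0,3), (1,3), (1,4), (2,4)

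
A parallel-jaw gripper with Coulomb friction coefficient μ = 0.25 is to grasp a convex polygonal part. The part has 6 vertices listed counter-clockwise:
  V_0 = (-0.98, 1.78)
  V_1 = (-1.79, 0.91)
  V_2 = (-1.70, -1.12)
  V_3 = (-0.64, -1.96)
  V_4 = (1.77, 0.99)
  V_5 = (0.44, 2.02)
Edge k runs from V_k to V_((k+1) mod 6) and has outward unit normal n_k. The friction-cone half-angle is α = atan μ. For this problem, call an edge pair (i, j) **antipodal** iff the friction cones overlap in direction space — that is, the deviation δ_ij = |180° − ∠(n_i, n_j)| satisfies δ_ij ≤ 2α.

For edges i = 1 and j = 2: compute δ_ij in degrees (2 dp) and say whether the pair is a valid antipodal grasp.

α = atan 0.25 = 14.04°;  2α = 28.07°
edge 1: e_1 = (+0.09, -2.03);  n_1 = (-0.9990, -0.0443)
edge 2: e_2 = (+1.06, -0.84);  n_2 = (-0.6211, -0.7837)
∠(n_1, n_2) = 49.07°
δ = |180° − 49.07°| = 130.93°
130.93° > 2α = 28.07°  →  invalid

δ = 130.93°, invalid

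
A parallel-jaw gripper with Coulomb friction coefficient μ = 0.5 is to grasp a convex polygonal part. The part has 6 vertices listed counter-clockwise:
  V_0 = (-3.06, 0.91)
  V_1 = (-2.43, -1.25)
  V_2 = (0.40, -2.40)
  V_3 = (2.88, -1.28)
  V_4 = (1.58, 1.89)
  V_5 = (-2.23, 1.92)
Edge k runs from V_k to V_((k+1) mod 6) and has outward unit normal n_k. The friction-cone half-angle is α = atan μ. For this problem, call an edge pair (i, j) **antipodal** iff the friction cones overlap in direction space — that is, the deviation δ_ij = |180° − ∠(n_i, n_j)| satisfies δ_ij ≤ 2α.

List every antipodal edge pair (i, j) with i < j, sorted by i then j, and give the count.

α = atan 0.5 = 26.57°;  2α = 53.13°
n_0 = (-0.9600, -0.2800)
n_1 = (-0.3765, -0.9264)
n_2 = (+0.4116, -0.9114)
n_3 = (+0.9252, +0.3794)
n_4 = (+0.0079, +1.0000)
n_5 = (-0.7726, +0.6349)
  (0,1): δ = 128.38°  ·
  (0,2): δ = 81.96°  ·
  (0,3): δ = 6.04°  ✓
  (0,4): δ = 73.29°  ·
  (0,5): δ = 124.33°  ·
  (1,2): δ = 133.58°  ·
  (1,3): δ = 45.59°  ✓
  (1,4): δ = 21.66°  ✓
  (1,5): δ = 72.70°  ·
  (2,3): δ = 92.01°  ·
  (2,4): δ = 24.76°  ✓
  (2,5): δ = 26.28°  ✓
  (3,4): δ = 112.75°  ·
  (3,5): δ = 61.71°  ·
  (4,5): δ = 128.96°  ·
antipodal pairs: 5

count = 5; pairs: (0,3), (1,3), (1,4), (2,4), (2,5)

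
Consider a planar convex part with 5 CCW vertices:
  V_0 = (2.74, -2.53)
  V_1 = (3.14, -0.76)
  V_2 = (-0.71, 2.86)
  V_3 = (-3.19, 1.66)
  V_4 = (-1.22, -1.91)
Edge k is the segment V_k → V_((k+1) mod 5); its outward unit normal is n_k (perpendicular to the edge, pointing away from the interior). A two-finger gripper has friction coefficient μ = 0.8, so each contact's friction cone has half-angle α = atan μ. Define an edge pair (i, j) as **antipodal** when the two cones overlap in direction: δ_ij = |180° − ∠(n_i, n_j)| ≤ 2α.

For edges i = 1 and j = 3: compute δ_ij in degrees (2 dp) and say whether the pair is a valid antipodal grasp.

α = atan 0.8 = 38.66°;  2α = 77.32°
edge 1: e_1 = (-3.85, +3.62);  n_1 = (+0.6850, +0.7285)
edge 3: e_3 = (+1.97, -3.57);  n_3 = (-0.8755, -0.4831)
∠(n_1, n_3) = 162.13°
δ = |180° − 162.13°| = 17.87°
17.87° ≤ 2α = 77.32°  →  valid

δ = 17.87°, valid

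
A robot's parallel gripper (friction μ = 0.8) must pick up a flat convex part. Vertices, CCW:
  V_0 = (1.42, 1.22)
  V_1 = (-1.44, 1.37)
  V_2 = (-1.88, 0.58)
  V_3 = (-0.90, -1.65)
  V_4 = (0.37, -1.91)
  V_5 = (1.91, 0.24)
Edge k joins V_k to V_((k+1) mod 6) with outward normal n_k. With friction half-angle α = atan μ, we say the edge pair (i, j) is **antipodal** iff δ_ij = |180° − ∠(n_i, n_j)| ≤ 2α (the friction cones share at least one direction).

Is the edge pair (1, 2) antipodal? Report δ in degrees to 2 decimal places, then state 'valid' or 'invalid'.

δ = 127.16°, invalid

α = atan 0.8 = 38.66°;  2α = 77.32°
edge 1: e_1 = (-0.44, -0.79);  n_1 = (-0.8736, +0.4866)
edge 2: e_2 = (+0.98, -2.23);  n_2 = (-0.9155, -0.4023)
∠(n_1, n_2) = 52.84°
δ = |180° − 52.84°| = 127.16°
127.16° > 2α = 77.32°  →  invalid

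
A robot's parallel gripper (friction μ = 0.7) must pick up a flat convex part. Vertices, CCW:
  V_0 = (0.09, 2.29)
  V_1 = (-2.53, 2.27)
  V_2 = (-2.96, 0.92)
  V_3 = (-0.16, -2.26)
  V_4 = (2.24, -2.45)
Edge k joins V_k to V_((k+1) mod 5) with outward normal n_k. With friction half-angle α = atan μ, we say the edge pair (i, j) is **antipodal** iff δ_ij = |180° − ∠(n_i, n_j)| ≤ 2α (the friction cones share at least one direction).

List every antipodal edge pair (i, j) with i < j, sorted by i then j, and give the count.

α = atan 0.7 = 34.99°;  2α = 69.98°
n_0 = (-0.0076, +1.0000)
n_1 = (-0.9528, +0.3035)
n_2 = (-0.7505, -0.6608)
n_3 = (-0.0789, -0.9969)
n_4 = (+0.9107, +0.4131)
  (0,1): δ = 108.11°  ·
  (0,2): δ = 49.07°  ✓
  (0,3): δ = 4.96°  ✓
  (0,4): δ = 113.96°  ·
  (1,2): δ = 120.97°  ·
  (1,3): δ = 76.86°  ·
  (1,4): δ = 42.07°  ✓
  (2,3): δ = 135.89°  ·
  (2,4): δ = 16.97°  ✓
  (3,4): δ = 61.08°  ✓
antipodal pairs: 5

count = 5; pairs: (0,2), (0,3), (1,4), (2,4), (3,4)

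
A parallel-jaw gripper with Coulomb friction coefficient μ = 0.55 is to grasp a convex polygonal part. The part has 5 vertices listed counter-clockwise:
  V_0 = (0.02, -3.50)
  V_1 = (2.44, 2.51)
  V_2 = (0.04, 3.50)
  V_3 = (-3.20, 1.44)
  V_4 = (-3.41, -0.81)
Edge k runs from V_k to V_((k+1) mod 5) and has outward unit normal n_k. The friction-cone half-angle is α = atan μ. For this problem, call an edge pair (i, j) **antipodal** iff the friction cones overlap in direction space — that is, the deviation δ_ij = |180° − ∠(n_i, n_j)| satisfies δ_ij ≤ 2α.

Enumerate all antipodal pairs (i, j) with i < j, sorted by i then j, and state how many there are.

α = atan 0.55 = 28.81°;  2α = 57.62°
n_0 = (+0.9276, -0.3735)
n_1 = (+0.3813, +0.9244)
n_2 = (-0.5365, +0.8439)
n_3 = (-0.9957, +0.0929)
n_4 = (-0.6171, -0.7869)
  (0,1): δ = 90.48°  ·
  (0,2): δ = 35.62°  ✓
  (0,3): δ = 16.60°  ✓
  (0,4): δ = 73.83°  ·
  (1,2): δ = 125.14°  ·
  (1,3): δ = 72.92°  ·
  (1,4): δ = 15.69°  ✓
  (2,3): δ = 127.78°  ·
  (2,4): δ = 70.55°  ·
  (3,4): δ = 122.77°  ·
antipodal pairs: 3

count = 3; pairs: (0,2), (0,3), (1,4)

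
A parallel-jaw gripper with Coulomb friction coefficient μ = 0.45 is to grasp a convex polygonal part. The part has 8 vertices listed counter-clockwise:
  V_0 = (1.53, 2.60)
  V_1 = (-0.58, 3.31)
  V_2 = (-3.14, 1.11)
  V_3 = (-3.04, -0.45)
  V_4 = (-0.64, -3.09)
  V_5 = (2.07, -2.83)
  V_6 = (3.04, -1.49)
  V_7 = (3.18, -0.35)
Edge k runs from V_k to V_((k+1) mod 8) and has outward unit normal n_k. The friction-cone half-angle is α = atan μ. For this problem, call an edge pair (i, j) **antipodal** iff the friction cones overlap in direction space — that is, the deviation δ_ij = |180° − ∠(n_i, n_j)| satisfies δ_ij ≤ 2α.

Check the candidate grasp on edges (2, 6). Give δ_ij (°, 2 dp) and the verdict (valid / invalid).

α = atan 0.45 = 24.23°;  2α = 48.46°
edge 2: e_2 = (+0.10, -1.56);  n_2 = (-0.9980, -0.0640)
edge 6: e_6 = (+0.14, +1.14);  n_6 = (+0.9925, -0.1219)
∠(n_2, n_6) = 169.33°
δ = |180° − 169.33°| = 10.67°
10.67° ≤ 2α = 48.46°  →  valid

δ = 10.67°, valid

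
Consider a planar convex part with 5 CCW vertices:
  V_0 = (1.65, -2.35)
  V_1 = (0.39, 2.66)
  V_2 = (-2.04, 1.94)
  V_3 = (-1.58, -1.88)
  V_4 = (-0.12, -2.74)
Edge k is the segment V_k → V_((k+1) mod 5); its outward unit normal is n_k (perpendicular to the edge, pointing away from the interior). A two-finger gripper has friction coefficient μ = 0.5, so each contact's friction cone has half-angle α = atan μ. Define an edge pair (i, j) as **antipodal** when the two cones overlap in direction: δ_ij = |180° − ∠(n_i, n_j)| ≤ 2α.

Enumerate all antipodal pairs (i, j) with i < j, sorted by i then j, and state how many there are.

count = 4; pairs: (0,2), (0,3), (1,3), (1,4)

α = atan 0.5 = 26.57°;  2α = 53.13°
n_0 = (+0.9698, +0.2439)
n_1 = (-0.2841, +0.9588)
n_2 = (-0.9928, -0.1196)
n_3 = (-0.5075, -0.8616)
n_4 = (+0.2152, -0.9766)
  (0,1): δ = 87.61°  ·
  (0,2): δ = 7.25°  ✓
  (0,3): δ = 45.38°  ✓
  (0,4): δ = 88.31°  ·
  (1,2): δ = 99.64°  ·
  (1,3): δ = 47.00°  ✓
  (1,4): δ = 4.08°  ✓
  (2,3): δ = 127.37°  ·
  (2,4): δ = 84.44°  ·
  (3,4): δ = 137.07°  ·
antipodal pairs: 4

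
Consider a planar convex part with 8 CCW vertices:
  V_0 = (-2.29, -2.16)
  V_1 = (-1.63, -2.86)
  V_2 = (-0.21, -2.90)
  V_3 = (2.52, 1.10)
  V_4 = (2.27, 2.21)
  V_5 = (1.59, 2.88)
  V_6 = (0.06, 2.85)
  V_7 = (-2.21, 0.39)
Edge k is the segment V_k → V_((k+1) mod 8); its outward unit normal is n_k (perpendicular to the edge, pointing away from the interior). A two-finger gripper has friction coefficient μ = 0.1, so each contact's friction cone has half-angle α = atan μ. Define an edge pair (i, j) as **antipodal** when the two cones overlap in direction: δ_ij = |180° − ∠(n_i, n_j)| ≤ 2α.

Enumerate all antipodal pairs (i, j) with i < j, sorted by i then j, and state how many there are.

count = 3; pairs: (0,4), (1,5), (2,6)

α = atan 0.1 = 5.71°;  2α = 11.42°
n_0 = (-0.7276, -0.6860)
n_1 = (-0.0282, -0.9996)
n_2 = (+0.8260, -0.5637)
n_3 = (+0.9756, +0.2197)
n_4 = (+0.7018, +0.7123)
n_5 = (-0.0196, +0.9998)
n_6 = (-0.7349, +0.6782)
n_7 = (-0.9995, +0.0314)
  (0,1): δ = 134.93°  ·
  (0,2): δ = 77.63°  ·
  (0,3): δ = 30.62°  ·
  (0,4): δ = 2.11°  ✓
  (0,5): δ = 47.81°  ·
  (0,6): δ = 93.98°  ·
  (0,7): δ = 134.89°  ·
  (1,2): δ = 122.70°  ·
  (1,3): δ = 75.69°  ·
  (1,4): δ = 42.96°  ·
  (1,5): δ = 2.74°  ✓
  (1,6): δ = 48.91°  ·
  (1,7): δ = 89.82°  ·
  (2,3): δ = 132.99°  ·
  (2,4): δ = 100.26°  ·
  (2,5): δ = 54.56°  ·
  (2,6): δ = 8.39°  ✓
  (2,7): δ = 32.52°  ·
  (3,4): δ = 147.27°  ·
  (3,5): δ = 101.57°  ·
  (3,6): δ = 55.39°  ·
  (3,7): δ = 14.49°  ·
  (4,5): δ = 134.30°  ·
  (4,6): δ = 88.12°  ·
  (4,7): δ = 47.22°  ·
  (5,6): δ = 133.82°  ·
  (5,7): δ = 92.92°  ·
  (6,7): δ = 139.10°  ·
antipodal pairs: 3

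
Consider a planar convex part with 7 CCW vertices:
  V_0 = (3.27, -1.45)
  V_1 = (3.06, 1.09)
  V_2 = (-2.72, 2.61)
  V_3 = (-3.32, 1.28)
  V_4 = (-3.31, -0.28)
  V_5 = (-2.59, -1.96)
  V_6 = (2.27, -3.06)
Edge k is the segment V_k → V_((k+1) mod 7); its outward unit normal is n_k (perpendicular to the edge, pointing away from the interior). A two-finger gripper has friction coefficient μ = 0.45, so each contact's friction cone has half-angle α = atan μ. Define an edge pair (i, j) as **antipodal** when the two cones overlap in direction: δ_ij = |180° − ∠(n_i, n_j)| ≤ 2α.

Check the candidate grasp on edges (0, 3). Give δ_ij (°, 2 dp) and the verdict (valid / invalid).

δ = 4.36°, valid

α = atan 0.45 = 24.23°;  2α = 48.46°
edge 0: e_0 = (-0.21, +2.54);  n_0 = (+0.9966, +0.0824)
edge 3: e_3 = (+0.01, -1.56);  n_3 = (-1.0000, -0.0064)
∠(n_0, n_3) = 175.64°
δ = |180° − 175.64°| = 4.36°
4.36° ≤ 2α = 48.46°  →  valid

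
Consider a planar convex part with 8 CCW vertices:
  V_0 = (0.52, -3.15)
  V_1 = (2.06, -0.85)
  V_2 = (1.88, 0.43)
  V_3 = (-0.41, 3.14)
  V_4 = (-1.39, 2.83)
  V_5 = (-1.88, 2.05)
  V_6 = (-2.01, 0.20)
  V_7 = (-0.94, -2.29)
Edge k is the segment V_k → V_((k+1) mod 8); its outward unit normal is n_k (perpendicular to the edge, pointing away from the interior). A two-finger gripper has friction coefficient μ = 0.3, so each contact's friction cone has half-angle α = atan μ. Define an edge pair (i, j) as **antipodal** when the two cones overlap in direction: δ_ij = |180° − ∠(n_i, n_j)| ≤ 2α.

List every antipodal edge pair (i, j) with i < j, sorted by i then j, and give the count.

α = atan 0.3 = 16.70°;  2α = 33.40°
n_0 = (+0.8309, -0.5564)
n_1 = (+0.9903, +0.1393)
n_2 = (+0.7638, +0.6454)
n_3 = (-0.3016, +0.9534)
n_4 = (-0.8468, +0.5319)
n_5 = (-0.9975, +0.0701)
n_6 = (-0.9188, -0.3948)
n_7 = (-0.5075, -0.8616)
  (0,1): δ = 138.19°  ·
  (0,2): δ = 106.00°  ·
  (0,3): δ = 38.64°  ·
  (0,4): δ = 1.67°  ✓
  (0,5): δ = 29.79°  ✓
  (0,6): δ = 57.06°  ·
  (0,7): δ = 93.31°  ·
  (1,2): δ = 147.81°  ·
  (1,3): δ = 80.45°  ·
  (1,4): δ = 40.14°  ·
  (1,5): δ = 12.02°  ✓
  (1,6): δ = 15.25°  ✓
  (1,7): δ = 51.50°  ·
  (2,3): δ = 112.64°  ·
  (2,4): δ = 72.34°  ·
  (2,5): δ = 44.22°  ·
  (2,6): δ = 16.94°  ✓
  (2,7): δ = 19.30°  ✓
  (3,4): δ = 139.69°  ·
  (3,5): δ = 111.57°  ·
  (3,6): δ = 84.30°  ·
  (3,7): δ = 48.05°  ·
  (4,5): δ = 151.88°  ·
  (4,6): δ = 124.61°  ·
  (4,7): δ = 88.36°  ·
  (5,6): δ = 152.73°  ·
  (5,7): δ = 116.48°  ·
  (6,7): δ = 143.75°  ·
antipodal pairs: 6

count = 6; pairs: (0,4), (0,5), (1,5), (1,6), (2,6), (2,7)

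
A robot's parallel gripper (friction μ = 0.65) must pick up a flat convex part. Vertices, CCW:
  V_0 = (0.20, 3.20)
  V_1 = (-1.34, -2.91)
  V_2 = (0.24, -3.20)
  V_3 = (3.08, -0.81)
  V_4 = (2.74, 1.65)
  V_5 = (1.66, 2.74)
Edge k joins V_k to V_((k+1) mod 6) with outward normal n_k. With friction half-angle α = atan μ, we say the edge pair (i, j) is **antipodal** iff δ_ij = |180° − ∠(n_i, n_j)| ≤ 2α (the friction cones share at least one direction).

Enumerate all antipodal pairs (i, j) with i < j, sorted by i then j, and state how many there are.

α = atan 0.65 = 33.02°;  2α = 66.05°
n_0 = (-0.9697, +0.2444)
n_1 = (-0.1805, -0.9836)
n_2 = (+0.6439, -0.7651)
n_3 = (+0.9906, +0.1369)
n_4 = (+0.7104, +0.7038)
n_5 = (+0.3005, +0.9538)
  (0,1): δ = 86.25°  ·
  (0,2): δ = 35.77°  ✓
  (0,3): δ = 22.02°  ✓
  (0,4): δ = 58.88°  ✓
  (0,5): δ = 86.66°  ·
  (1,2): δ = 129.52°  ·
  (1,3): δ = 71.73°  ·
  (1,4): δ = 34.86°  ✓
  (1,5): δ = 7.09°  ✓
  (2,3): δ = 122.21°  ·
  (2,4): δ = 85.35°  ·
  (2,5): δ = 57.57°  ✓
  (3,4): δ = 143.13°  ·
  (3,5): δ = 115.36°  ·
  (4,5): δ = 152.22°  ·
antipodal pairs: 6

count = 6; pairs: (0,2), (0,3), (0,4), (1,4), (1,5), (2,5)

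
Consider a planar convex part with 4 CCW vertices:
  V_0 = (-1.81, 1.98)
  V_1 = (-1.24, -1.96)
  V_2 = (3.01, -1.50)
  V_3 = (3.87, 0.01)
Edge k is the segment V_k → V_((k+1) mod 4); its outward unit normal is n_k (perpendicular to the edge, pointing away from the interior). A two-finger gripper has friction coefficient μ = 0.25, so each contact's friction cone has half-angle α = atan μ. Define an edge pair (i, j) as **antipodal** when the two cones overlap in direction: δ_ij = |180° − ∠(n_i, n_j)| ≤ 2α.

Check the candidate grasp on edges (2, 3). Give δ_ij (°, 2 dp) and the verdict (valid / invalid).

α = atan 0.25 = 14.04°;  2α = 28.07°
edge 2: e_2 = (+0.86, +1.51);  n_2 = (+0.8690, -0.4949)
edge 3: e_3 = (-5.68, +1.97);  n_3 = (+0.3277, +0.9448)
∠(n_2, n_3) = 100.53°
δ = |180° − 100.53°| = 79.47°
79.47° > 2α = 28.07°  →  invalid

δ = 79.47°, invalid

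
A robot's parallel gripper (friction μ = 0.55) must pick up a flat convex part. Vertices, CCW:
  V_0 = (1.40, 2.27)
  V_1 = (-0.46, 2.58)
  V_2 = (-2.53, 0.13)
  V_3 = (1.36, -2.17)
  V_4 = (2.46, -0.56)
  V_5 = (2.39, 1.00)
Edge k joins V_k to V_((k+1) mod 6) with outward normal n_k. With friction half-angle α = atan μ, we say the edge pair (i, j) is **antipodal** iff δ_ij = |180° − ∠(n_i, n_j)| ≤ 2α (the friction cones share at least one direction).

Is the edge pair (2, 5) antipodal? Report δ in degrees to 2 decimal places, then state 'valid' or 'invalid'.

α = atan 0.55 = 28.81°;  2α = 57.62°
edge 2: e_2 = (+3.89, -2.30);  n_2 = (-0.5090, -0.8608)
edge 5: e_5 = (-0.99, +1.27);  n_5 = (+0.7887, +0.6148)
∠(n_2, n_5) = 158.53°
δ = |180° − 158.53°| = 21.47°
21.47° ≤ 2α = 57.62°  →  valid

δ = 21.47°, valid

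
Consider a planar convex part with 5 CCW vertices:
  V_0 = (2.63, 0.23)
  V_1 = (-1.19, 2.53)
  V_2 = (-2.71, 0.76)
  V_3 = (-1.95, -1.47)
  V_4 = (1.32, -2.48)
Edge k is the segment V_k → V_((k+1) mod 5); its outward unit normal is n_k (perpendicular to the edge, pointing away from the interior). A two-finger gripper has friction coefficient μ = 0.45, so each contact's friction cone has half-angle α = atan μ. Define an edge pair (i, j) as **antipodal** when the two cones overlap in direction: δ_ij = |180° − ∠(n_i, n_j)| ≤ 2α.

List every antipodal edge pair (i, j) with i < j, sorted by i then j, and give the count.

α = atan 0.45 = 24.23°;  2α = 48.46°
n_0 = (+0.5158, +0.8567)
n_1 = (-0.7587, +0.6515)
n_2 = (-0.9465, -0.3226)
n_3 = (-0.2951, -0.9555)
n_4 = (+0.9003, -0.4352)
  (0,1): δ = 99.60°  ·
  (0,2): δ = 40.13°  ✓
  (0,3): δ = 13.89°  ✓
  (0,4): δ = 95.25°  ·
  (1,2): δ = 120.53°  ·
  (1,3): δ = 66.51°  ·
  (1,4): δ = 14.86°  ✓
  (2,3): δ = 125.98°  ·
  (2,4): δ = 44.62°  ✓
  (3,4): δ = 98.63°  ·
antipodal pairs: 4

count = 4; pairs: (0,2), (0,3), (1,4), (2,4)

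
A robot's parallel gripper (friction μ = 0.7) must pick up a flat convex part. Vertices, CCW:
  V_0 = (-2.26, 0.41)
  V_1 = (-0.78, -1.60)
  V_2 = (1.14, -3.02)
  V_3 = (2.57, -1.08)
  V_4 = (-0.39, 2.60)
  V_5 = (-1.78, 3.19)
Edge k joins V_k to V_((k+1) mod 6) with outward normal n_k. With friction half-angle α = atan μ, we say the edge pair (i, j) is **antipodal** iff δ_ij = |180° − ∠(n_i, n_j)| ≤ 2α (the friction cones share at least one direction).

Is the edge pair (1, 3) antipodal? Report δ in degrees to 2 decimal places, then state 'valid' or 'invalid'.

δ = 14.70°, valid

α = atan 0.7 = 34.99°;  2α = 69.98°
edge 1: e_1 = (+1.92, -1.42);  n_1 = (-0.5946, -0.8040)
edge 3: e_3 = (-2.96, +3.68);  n_3 = (+0.7792, +0.6268)
∠(n_1, n_3) = 165.30°
δ = |180° − 165.30°| = 14.70°
14.70° ≤ 2α = 69.98°  →  valid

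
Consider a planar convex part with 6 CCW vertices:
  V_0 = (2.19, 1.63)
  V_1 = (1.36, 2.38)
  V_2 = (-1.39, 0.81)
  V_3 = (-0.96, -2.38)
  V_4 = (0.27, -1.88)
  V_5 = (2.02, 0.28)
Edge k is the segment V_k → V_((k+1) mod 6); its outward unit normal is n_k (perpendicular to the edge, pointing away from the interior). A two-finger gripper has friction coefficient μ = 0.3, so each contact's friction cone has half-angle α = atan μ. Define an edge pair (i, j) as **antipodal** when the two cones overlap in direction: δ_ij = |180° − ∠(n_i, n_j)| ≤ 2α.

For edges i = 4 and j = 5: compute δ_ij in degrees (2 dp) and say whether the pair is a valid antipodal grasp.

δ = 148.16°, invalid

α = atan 0.3 = 16.70°;  2α = 33.40°
edge 4: e_4 = (+1.75, +2.16);  n_4 = (+0.7770, -0.6295)
edge 5: e_5 = (+0.17, +1.35);  n_5 = (+0.9922, -0.1249)
∠(n_4, n_5) = 31.84°
δ = |180° − 31.84°| = 148.16°
148.16° > 2α = 33.40°  →  invalid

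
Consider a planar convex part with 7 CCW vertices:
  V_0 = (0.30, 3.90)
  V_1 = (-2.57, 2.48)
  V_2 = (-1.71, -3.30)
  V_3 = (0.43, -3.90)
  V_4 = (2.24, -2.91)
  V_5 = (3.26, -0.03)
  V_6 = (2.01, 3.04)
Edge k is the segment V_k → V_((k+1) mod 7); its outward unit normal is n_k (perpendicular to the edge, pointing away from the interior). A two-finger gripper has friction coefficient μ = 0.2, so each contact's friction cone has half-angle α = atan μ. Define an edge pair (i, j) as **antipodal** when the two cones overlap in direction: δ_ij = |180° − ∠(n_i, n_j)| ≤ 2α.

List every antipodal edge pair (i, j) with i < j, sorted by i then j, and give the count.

count = 3; pairs: (0,3), (1,5), (2,6)

α = atan 0.2 = 11.31°;  2α = 22.62°
n_0 = (-0.4435, +0.8963)
n_1 = (-0.9891, -0.1472)
n_2 = (-0.2700, -0.9629)
n_3 = (+0.4799, -0.8773)
n_4 = (+0.9426, -0.3338)
n_5 = (+0.9262, +0.3771)
n_6 = (+0.4493, +0.8934)
  (0,1): δ = 107.86°  ·
  (0,2): δ = 41.99°  ·
  (0,3): δ = 2.35°  ✓
  (0,4): δ = 44.17°  ·
  (0,5): δ = 85.83°  ·
  (0,6): δ = 126.98°  ·
  (1,2): δ = 114.12°  ·
  (1,3): δ = 69.79°  ·
  (1,4): δ = 27.97°  ·
  (1,5): δ = 13.69°  ✓
  (1,6): δ = 54.84°  ·
  (2,3): δ = 135.66°  ·
  (2,4): δ = 93.84°  ·
  (2,5): δ = 52.18°  ·
  (2,6): δ = 11.04°  ✓
  (3,4): δ = 138.18°  ·
  (3,5): δ = 96.52°  ·
  (3,6): δ = 55.38°  ·
  (4,5): δ = 138.34°  ·
  (4,6): δ = 97.20°  ·
  (5,6): δ = 138.85°  ·
antipodal pairs: 3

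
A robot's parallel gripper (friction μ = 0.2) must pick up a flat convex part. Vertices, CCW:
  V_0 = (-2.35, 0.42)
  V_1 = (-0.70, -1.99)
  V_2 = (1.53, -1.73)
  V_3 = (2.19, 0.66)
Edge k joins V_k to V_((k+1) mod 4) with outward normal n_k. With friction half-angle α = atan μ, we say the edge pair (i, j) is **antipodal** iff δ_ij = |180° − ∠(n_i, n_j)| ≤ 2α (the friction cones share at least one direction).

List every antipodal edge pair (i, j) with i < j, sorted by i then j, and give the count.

α = atan 0.2 = 11.31°;  2α = 22.62°
n_0 = (-0.8251, -0.5649)
n_1 = (+0.1158, -0.9933)
n_2 = (+0.9639, -0.2662)
n_3 = (-0.0528, +0.9986)
  (0,1): δ = 117.75°  ·
  (0,2): δ = 49.83°  ·
  (0,3): δ = 58.63°  ·
  (1,2): δ = 112.09°  ·
  (1,3): δ = 3.62°  ✓
  (2,3): δ = 71.54°  ·
antipodal pairs: 1

count = 1; pairs: (1,3)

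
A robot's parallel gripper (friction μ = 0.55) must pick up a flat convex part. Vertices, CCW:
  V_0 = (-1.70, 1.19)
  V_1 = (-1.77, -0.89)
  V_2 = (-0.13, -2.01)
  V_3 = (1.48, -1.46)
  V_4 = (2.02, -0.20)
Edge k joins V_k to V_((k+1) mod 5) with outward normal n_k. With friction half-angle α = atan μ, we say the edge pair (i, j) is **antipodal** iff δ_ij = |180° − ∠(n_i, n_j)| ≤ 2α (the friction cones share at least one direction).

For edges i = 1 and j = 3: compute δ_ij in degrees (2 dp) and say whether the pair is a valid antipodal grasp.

δ = 78.87°, invalid

α = atan 0.55 = 28.81°;  2α = 57.62°
edge 1: e_1 = (+1.64, -1.12);  n_1 = (-0.5640, -0.8258)
edge 3: e_3 = (+0.54, +1.26);  n_3 = (+0.9191, -0.3939)
∠(n_1, n_3) = 101.13°
δ = |180° − 101.13°| = 78.87°
78.87° > 2α = 57.62°  →  invalid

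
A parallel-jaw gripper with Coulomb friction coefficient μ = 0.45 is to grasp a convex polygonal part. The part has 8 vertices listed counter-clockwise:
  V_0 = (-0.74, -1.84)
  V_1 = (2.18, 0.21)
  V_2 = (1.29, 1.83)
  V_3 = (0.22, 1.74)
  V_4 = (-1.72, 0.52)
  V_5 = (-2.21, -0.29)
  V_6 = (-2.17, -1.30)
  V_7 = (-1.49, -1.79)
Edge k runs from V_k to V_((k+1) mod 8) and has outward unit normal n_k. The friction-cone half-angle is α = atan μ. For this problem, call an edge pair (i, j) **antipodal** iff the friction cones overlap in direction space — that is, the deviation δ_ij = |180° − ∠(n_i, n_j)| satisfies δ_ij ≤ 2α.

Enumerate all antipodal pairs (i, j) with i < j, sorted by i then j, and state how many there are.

α = atan 0.45 = 24.23°;  2α = 48.46°
n_0 = (+0.5746, -0.8184)
n_1 = (+0.8764, +0.4815)
n_2 = (-0.0838, +0.9965)
n_3 = (-0.5324, +0.8465)
n_4 = (-0.8556, +0.5176)
n_5 = (-0.9992, -0.0396)
n_6 = (-0.5846, -0.8113)
n_7 = (-0.0665, -0.9978)
  (0,1): δ = 96.29°  ·
  (0,2): δ = 30.26°  ✓
  (0,3): δ = 2.91°  ✓
  (0,4): δ = 23.76°  ✓
  (0,5): δ = 57.20°  ·
  (0,6): δ = 109.15°  ·
  (0,7): δ = 141.11°  ·
  (1,2): δ = 113.98°  ·
  (1,3): δ = 86.62°  ·
  (1,4): δ = 59.95°  ·
  (1,5): δ = 26.52°  ✓
  (1,6): δ = 25.44°  ✓
  (1,7): δ = 57.40°  ·
  (2,3): δ = 152.64°  ·
  (2,4): δ = 125.98°  ·
  (2,5): δ = 92.54°  ·
  (2,6): δ = 40.58°  ✓
  (2,7): δ = 8.62°  ✓
  (3,4): δ = 153.34°  ·
  (3,5): δ = 119.90°  ·
  (3,6): δ = 67.94°  ·
  (3,7): δ = 35.98°  ✓
  (4,5): δ = 146.56°  ·
  (4,6): δ = 94.60°  ·
  (4,7): δ = 62.64°  ·
  (5,6): δ = 128.04°  ·
  (5,7): δ = 96.08°  ·
  (6,7): δ = 148.04°  ·
antipodal pairs: 8

count = 8; pairs: (0,2), (0,3), (0,4), (1,5), (1,6), (2,6), (2,7), (3,7)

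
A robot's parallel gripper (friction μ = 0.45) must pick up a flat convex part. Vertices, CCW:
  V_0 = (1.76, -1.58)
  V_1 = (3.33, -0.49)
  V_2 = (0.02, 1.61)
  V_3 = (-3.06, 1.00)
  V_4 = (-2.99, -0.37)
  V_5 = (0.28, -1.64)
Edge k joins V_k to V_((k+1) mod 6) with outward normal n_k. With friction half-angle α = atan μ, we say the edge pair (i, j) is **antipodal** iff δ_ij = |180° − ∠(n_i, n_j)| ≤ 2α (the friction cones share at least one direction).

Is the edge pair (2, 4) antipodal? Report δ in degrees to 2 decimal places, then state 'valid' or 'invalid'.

δ = 32.43°, valid

α = atan 0.45 = 24.23°;  2α = 48.46°
edge 2: e_2 = (-3.08, -0.61);  n_2 = (-0.1943, +0.9809)
edge 4: e_4 = (+3.27, -1.27);  n_4 = (-0.3620, -0.9322)
∠(n_2, n_4) = 147.57°
δ = |180° − 147.57°| = 32.43°
32.43° ≤ 2α = 48.46°  →  valid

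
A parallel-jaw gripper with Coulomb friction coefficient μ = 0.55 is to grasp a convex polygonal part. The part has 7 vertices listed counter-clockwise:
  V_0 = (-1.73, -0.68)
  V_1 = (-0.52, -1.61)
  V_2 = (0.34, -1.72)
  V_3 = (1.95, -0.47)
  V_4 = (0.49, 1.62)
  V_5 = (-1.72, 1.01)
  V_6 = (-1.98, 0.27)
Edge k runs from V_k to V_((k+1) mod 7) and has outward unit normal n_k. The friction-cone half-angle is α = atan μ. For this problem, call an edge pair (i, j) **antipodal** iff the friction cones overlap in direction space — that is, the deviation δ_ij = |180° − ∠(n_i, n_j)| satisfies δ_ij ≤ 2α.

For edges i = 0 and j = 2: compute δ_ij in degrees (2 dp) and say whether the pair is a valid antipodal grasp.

α = atan 0.55 = 28.81°;  2α = 57.62°
edge 0: e_0 = (+1.21, -0.93);  n_0 = (-0.6094, -0.7929)
edge 2: e_2 = (+1.61, +1.25);  n_2 = (+0.6133, -0.7899)
∠(n_0, n_2) = 75.37°
δ = |180° − 75.37°| = 104.63°
104.63° > 2α = 57.62°  →  invalid

δ = 104.63°, invalid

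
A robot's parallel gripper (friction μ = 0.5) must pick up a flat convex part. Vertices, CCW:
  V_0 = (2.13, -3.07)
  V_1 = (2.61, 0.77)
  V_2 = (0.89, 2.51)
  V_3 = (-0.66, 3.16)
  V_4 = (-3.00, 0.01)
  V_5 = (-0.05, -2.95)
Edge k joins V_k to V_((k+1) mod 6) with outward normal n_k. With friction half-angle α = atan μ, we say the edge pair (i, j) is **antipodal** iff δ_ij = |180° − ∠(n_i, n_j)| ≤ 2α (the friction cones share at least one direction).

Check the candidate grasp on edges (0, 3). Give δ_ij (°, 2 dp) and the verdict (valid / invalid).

α = atan 0.5 = 26.57°;  2α = 53.13°
edge 0: e_0 = (+0.48, +3.84);  n_0 = (+0.9923, -0.1240)
edge 3: e_3 = (-2.34, -3.15);  n_3 = (-0.8027, +0.5963)
∠(n_0, n_3) = 150.52°
δ = |180° − 150.52°| = 29.48°
29.48° ≤ 2α = 53.13°  →  valid

δ = 29.48°, valid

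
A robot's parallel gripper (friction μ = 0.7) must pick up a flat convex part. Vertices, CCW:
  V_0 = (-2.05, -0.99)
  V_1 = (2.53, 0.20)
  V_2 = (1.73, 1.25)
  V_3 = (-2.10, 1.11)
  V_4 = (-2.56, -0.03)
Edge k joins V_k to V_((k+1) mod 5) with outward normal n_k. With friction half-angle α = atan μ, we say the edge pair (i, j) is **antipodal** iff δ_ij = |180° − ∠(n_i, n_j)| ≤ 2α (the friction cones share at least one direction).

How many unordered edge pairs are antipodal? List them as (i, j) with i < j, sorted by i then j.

count = 6; pairs: (0,1), (0,2), (0,3), (1,3), (1,4), (2,4)

α = atan 0.7 = 34.99°;  2α = 69.98°
n_0 = (+0.2515, -0.9679)
n_1 = (+0.7954, +0.6060)
n_2 = (-0.0365, +0.9993)
n_3 = (-0.9274, +0.3742)
n_4 = (-0.8831, -0.4692)
  (0,1): δ = 67.26°  ✓
  (0,2): δ = 12.47°  ✓
  (0,3): δ = 53.46°  ✓
  (0,4): δ = 103.41°  ·
  (1,2): δ = 125.21°  ·
  (1,3): δ = 59.28°  ✓
  (1,4): δ = 9.32°  ✓
  (2,3): δ = 114.07°  ·
  (2,4): δ = 64.11°  ✓
  (3,4): δ = 130.05°  ·
antipodal pairs: 6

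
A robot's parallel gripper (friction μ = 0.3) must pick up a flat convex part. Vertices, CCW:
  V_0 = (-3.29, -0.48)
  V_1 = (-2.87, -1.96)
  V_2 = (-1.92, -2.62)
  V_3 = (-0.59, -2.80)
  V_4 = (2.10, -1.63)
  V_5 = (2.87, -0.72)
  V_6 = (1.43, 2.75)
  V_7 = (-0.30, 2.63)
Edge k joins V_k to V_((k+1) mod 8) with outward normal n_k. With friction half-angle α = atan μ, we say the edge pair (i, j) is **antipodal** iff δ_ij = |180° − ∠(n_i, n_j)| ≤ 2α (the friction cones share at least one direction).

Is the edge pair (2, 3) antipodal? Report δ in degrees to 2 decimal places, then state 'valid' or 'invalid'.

α = atan 0.3 = 16.70°;  2α = 33.40°
edge 2: e_2 = (+1.33, -0.18);  n_2 = (-0.1341, -0.9910)
edge 3: e_3 = (+2.69, +1.17);  n_3 = (+0.3989, -0.9170)
∠(n_2, n_3) = 31.21°
δ = |180° − 31.21°| = 148.79°
148.79° > 2α = 33.40°  →  invalid

δ = 148.79°, invalid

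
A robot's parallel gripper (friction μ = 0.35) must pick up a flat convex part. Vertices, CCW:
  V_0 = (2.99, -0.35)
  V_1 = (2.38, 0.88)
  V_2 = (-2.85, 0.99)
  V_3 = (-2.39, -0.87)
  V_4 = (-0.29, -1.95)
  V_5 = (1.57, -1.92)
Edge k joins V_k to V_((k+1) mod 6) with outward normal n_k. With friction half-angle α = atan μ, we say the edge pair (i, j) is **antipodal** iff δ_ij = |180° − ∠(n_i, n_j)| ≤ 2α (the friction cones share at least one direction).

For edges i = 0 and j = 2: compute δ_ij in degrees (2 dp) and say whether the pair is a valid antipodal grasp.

δ = 12.49°, valid

α = atan 0.35 = 19.29°;  2α = 38.58°
edge 0: e_0 = (-0.61, +1.23);  n_0 = (+0.8959, +0.4443)
edge 2: e_2 = (+0.46, -1.86);  n_2 = (-0.9708, -0.2401)
∠(n_0, n_2) = 167.51°
δ = |180° − 167.51°| = 12.49°
12.49° ≤ 2α = 38.58°  →  valid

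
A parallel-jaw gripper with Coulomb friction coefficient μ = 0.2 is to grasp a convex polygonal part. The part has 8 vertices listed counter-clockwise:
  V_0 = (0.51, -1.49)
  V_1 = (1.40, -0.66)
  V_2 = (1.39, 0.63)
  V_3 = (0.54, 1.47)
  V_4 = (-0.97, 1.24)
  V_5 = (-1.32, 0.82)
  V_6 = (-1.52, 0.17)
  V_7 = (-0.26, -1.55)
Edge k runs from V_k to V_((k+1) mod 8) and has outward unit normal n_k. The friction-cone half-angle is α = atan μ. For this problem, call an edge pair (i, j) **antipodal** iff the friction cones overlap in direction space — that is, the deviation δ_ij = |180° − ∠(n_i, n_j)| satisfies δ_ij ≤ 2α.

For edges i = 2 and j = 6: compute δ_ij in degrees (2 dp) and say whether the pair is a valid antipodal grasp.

δ = 9.11°, valid

α = atan 0.2 = 11.31°;  2α = 22.62°
edge 2: e_2 = (-0.85, +0.84);  n_2 = (+0.7029, +0.7113)
edge 6: e_6 = (+1.26, -1.72);  n_6 = (-0.8067, -0.5910)
∠(n_2, n_6) = 170.89°
δ = |180° − 170.89°| = 9.11°
9.11° ≤ 2α = 22.62°  →  valid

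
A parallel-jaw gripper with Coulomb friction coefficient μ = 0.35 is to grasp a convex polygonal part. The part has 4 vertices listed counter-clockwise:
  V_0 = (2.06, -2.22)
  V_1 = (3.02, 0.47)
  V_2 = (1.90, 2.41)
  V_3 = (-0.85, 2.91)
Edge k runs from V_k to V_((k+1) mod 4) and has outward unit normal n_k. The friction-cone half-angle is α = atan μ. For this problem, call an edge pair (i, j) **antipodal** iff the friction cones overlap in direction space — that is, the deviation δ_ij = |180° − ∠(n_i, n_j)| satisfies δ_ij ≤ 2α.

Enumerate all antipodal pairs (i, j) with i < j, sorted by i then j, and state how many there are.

α = atan 0.35 = 19.29°;  2α = 38.58°
n_0 = (+0.9418, -0.3361)
n_1 = (+0.8660, +0.5000)
n_2 = (+0.1789, +0.9839)
n_3 = (-0.8698, -0.4934)
  (0,1): δ = 130.36°  ·
  (0,2): δ = 80.66°  ·
  (0,3): δ = 49.20°  ·
  (1,2): δ = 130.30°  ·
  (1,3): δ = 0.43°  ✓
  (2,3): δ = 50.13°  ·
antipodal pairs: 1

count = 1; pairs: (1,3)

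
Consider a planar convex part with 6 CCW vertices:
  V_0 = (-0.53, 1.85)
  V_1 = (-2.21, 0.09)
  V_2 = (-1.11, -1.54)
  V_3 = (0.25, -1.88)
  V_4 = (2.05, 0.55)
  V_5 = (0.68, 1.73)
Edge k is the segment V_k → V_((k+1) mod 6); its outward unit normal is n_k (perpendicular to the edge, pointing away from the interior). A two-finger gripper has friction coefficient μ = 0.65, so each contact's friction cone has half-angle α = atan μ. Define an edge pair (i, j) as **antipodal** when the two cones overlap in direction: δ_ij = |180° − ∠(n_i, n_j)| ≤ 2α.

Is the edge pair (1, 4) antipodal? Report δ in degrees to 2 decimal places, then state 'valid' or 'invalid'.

δ = 15.25°, valid

α = atan 0.65 = 33.02°;  2α = 66.05°
edge 1: e_1 = (+1.10, -1.63);  n_1 = (-0.8289, -0.5594)
edge 4: e_4 = (-1.37, +1.18);  n_4 = (+0.6526, +0.7577)
∠(n_1, n_4) = 164.75°
δ = |180° − 164.75°| = 15.25°
15.25° ≤ 2α = 66.05°  →  valid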